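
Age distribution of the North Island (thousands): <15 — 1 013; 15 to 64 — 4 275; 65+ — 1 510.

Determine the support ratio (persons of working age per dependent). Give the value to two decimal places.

Support ratio: 1.69

Support ratio = 4 275 / (1 013 + 1 510) = 4 275 / 2 523 = 1.69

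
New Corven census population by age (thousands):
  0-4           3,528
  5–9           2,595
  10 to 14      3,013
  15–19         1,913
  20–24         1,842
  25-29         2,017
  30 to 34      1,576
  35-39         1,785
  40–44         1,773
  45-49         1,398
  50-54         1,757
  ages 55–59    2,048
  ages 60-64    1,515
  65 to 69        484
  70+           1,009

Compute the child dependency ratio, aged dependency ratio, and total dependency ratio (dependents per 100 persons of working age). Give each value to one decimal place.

0–14: 3,528 + 2,595 + 3,013 = 9,136
15–64: 1,913 + 1,842 + 2,017 + 1,576 + 1,785 + 1,773 + 1,398 + 1,757 + 2,048 + 1,515 = 17,624
65+: 484 + 1,009 = 1,493
Youth dependency ratio = 9,136 / 17,624 × 100 = 51.8
Old-age dependency ratio = 1,493 / 17,624 × 100 = 8.5
Total dependency ratio = (9,136 + 1,493) / 17,624 × 100 = 10,629 / 17,624 × 100 = 60.3

Youth dependency ratio: 51.8
Old-age dependency ratio: 8.5
Total dependency ratio: 60.3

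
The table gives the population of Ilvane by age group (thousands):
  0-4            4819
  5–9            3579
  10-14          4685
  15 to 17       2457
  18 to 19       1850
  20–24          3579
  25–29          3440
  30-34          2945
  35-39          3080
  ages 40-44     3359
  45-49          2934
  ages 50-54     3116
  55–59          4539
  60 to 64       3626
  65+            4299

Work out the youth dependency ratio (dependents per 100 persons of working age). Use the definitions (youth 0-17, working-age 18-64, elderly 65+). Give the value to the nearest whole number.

0–17: 4819 + 3579 + 4685 + 2457 = 15540
18–64: 1850 + 3579 + 3440 + 2945 + 3080 + 3359 + 2934 + 3116 + 4539 + 3626 = 32468
65+: 4299
Youth dependency ratio = 15540 / 32468 × 100 = 48

Youth dependency ratio: 48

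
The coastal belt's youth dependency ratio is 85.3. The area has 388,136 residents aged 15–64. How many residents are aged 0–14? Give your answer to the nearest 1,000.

Aged 0–14: 331,000

Youth dependency ratio = youth / working-age × 100
85.3 = Y / 388,136 × 100
⇒ 331,000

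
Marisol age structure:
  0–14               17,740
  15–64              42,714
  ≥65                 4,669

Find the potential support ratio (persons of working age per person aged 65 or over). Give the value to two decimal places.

Potential support ratio = 42,714 / 4,669 = 9.15

Potential support ratio: 9.15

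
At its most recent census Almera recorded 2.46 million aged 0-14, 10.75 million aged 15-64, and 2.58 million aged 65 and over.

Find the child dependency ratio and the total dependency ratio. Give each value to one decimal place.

Youth dependency ratio = 2.46 / 10.75 × 100 = 22.9
Total dependency ratio = (2.46 + 2.58) / 10.75 × 100 = 5.04 / 10.75 × 100 = 46.9

Youth dependency ratio: 22.9
Total dependency ratio: 46.9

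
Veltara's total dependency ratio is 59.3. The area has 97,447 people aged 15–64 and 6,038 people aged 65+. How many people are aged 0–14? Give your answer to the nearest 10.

Total dependency ratio = (youth + elderly) / working-age × 100
59.3 = (Y + 6,038) / 97,447 × 100
⇒ 51,750

Aged 0–14: 51,750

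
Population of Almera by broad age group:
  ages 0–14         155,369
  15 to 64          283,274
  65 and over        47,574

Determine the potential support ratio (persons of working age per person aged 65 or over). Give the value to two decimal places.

Potential support ratio: 5.95

Potential support ratio = 283,274 / 47,574 = 5.95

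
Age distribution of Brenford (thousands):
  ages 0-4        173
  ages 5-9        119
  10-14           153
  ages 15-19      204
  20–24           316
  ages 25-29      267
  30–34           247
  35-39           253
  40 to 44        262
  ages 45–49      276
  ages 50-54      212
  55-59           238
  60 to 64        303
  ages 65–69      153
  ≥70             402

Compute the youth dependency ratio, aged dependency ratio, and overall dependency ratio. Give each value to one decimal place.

Youth dependency ratio: 17.3
Old-age dependency ratio: 21.5
Total dependency ratio: 38.8

0–14: 173 + 119 + 153 = 445
15–64: 204 + 316 + 267 + 247 + 253 + 262 + 276 + 212 + 238 + 303 = 2578
65+: 153 + 402 = 555
Youth dependency ratio = 445 / 2578 × 100 = 17.3
Old-age dependency ratio = 555 / 2578 × 100 = 21.5
Total dependency ratio = (445 + 555) / 2578 × 100 = 1000 / 2578 × 100 = 38.8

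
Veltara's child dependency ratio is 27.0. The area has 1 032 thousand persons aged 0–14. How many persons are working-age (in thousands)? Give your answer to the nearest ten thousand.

Youth dependency ratio = youth / working-age × 100
27.0 = 1 032 / W × 100
⇒ 3 820

Working-age: 3 820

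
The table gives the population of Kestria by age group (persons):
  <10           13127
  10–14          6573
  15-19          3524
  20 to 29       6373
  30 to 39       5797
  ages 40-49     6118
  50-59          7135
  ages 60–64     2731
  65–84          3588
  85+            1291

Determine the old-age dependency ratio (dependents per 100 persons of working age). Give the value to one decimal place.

0–14: 13127 + 6573 = 19700
15–64: 3524 + 6373 + 5797 + 6118 + 7135 + 2731 = 31678
65+: 3588 + 1291 = 4879
Old-age dependency ratio = 4879 / 31678 × 100 = 15.4

Old-age dependency ratio: 15.4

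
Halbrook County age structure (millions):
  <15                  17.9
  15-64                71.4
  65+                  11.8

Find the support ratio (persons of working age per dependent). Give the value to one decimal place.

Support ratio: 2.4

Support ratio = 71.4 / (17.9 + 11.8) = 71.4 / 29.7 = 2.4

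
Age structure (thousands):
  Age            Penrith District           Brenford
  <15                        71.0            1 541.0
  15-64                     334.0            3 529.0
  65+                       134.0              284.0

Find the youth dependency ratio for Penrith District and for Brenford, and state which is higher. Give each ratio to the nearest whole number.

Penrith District: 21
Brenford: 44
Higher: Brenford

Penrith District: 71.0 / 334.0 × 100 = 21
Brenford: 1 541.0 / 3 529.0 × 100 = 44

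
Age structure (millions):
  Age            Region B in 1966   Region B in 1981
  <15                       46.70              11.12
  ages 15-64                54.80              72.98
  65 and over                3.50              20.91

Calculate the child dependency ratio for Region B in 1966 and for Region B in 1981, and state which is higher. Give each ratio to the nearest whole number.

Region B in 1966: 85
Region B in 1981: 15
Higher: Region B in 1966

Region B in 1966: 46.70 / 54.80 × 100 = 85
Region B in 1981: 11.12 / 72.98 × 100 = 15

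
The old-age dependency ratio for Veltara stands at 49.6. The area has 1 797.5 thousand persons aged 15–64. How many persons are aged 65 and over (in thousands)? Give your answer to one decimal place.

Old-age dependency ratio = elderly / working-age × 100
49.6 = E / 1 797.5 × 100
⇒ 891.6

Aged 65 and over: 891.6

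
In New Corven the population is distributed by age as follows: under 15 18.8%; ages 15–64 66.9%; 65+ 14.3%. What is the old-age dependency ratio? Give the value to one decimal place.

Old-age dependency ratio: 21.4

Old-age dependency ratio = 14.3 / 66.9 × 100 = 21.4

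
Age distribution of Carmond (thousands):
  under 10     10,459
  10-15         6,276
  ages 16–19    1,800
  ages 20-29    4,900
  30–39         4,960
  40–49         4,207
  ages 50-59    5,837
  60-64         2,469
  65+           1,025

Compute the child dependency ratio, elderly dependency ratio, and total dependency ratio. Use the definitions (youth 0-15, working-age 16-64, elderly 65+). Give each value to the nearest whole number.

0–15: 10,459 + 6,276 = 16,735
16–64: 1,800 + 4,900 + 4,960 + 4,207 + 5,837 + 2,469 = 24,173
65+: 1,025
Youth dependency ratio = 16,735 / 24,173 × 100 = 69
Old-age dependency ratio = 1,025 / 24,173 × 100 = 4
Total dependency ratio = (16,735 + 1,025) / 24,173 × 100 = 17,760 / 24,173 × 100 = 73

Youth dependency ratio: 69
Old-age dependency ratio: 4
Total dependency ratio: 73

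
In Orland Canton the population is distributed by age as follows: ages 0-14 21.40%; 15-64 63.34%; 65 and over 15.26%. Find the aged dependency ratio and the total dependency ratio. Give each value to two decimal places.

Old-age dependency ratio = 15.26 / 63.34 × 100 = 24.09
Total dependency ratio = (21.40 + 15.26) / 63.34 × 100 = 36.66 / 63.34 × 100 = 57.88

Old-age dependency ratio: 24.09
Total dependency ratio: 57.88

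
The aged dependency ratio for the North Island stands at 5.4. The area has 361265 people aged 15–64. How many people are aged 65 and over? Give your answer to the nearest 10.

Old-age dependency ratio = elderly / working-age × 100
5.4 = E / 361265 × 100
⇒ 19510

Aged 65 and over: 19510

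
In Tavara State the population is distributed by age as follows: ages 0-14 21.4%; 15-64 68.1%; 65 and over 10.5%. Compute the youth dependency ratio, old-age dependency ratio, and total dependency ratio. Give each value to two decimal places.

Youth dependency ratio: 31.42
Old-age dependency ratio: 15.42
Total dependency ratio: 46.84

Youth dependency ratio = 21.4 / 68.1 × 100 = 31.42
Old-age dependency ratio = 10.5 / 68.1 × 100 = 15.42
Total dependency ratio = (21.4 + 10.5) / 68.1 × 100 = 31.9 / 68.1 × 100 = 46.84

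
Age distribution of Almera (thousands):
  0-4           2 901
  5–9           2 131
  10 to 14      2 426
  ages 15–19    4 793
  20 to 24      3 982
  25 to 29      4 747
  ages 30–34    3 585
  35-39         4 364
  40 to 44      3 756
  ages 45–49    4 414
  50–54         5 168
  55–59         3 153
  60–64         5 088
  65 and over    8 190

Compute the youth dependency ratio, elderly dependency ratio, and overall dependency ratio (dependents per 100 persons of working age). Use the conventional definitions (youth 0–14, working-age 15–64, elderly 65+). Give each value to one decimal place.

Youth dependency ratio: 17.3
Old-age dependency ratio: 19.0
Total dependency ratio: 36.3

0–14: 2 901 + 2 131 + 2 426 = 7 458
15–64: 4 793 + 3 982 + 4 747 + 3 585 + 4 364 + 3 756 + 4 414 + 5 168 + 3 153 + 5 088 = 43 050
65+: 8 190
Youth dependency ratio = 7 458 / 43 050 × 100 = 17.3
Old-age dependency ratio = 8 190 / 43 050 × 100 = 19.0
Total dependency ratio = (7 458 + 8 190) / 43 050 × 100 = 15 648 / 43 050 × 100 = 36.3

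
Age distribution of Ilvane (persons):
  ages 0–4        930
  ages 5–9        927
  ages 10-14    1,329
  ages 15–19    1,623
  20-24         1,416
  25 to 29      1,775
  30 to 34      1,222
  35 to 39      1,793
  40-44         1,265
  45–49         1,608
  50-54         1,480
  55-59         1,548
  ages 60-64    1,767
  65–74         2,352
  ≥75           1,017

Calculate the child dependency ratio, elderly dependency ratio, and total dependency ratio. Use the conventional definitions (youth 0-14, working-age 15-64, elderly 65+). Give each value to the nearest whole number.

Youth dependency ratio: 21
Old-age dependency ratio: 22
Total dependency ratio: 42

0–14: 930 + 927 + 1,329 = 3,186
15–64: 1,623 + 1,416 + 1,775 + 1,222 + 1,793 + 1,265 + 1,608 + 1,480 + 1,548 + 1,767 = 15,497
65+: 2,352 + 1,017 = 3,369
Youth dependency ratio = 3,186 / 15,497 × 100 = 21
Old-age dependency ratio = 3,369 / 15,497 × 100 = 22
Total dependency ratio = (3,186 + 3,369) / 15,497 × 100 = 6,555 / 15,497 × 100 = 42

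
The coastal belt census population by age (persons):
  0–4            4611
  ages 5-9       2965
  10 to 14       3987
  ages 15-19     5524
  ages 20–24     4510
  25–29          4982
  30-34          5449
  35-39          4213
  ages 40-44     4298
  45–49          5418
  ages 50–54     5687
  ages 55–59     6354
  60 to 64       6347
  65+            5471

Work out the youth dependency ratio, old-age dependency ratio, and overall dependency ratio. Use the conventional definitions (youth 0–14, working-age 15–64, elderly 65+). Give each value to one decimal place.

0–14: 4611 + 2965 + 3987 = 11563
15–64: 5524 + 4510 + 4982 + 5449 + 4213 + 4298 + 5418 + 5687 + 6354 + 6347 = 52782
65+: 5471
Youth dependency ratio = 11563 / 52782 × 100 = 21.9
Old-age dependency ratio = 5471 / 52782 × 100 = 10.4
Total dependency ratio = (11563 + 5471) / 52782 × 100 = 17034 / 52782 × 100 = 32.3

Youth dependency ratio: 21.9
Old-age dependency ratio: 10.4
Total dependency ratio: 32.3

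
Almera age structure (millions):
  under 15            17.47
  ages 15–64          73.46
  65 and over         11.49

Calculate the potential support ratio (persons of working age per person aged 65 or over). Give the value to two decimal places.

Potential support ratio = 73.46 / 11.49 = 6.39

Potential support ratio: 6.39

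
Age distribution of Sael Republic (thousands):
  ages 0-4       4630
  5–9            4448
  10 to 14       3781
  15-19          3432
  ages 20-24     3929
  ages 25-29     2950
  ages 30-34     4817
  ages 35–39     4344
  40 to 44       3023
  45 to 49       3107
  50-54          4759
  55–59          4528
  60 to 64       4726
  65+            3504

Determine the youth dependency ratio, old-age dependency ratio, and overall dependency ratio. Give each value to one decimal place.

0–14: 4630 + 4448 + 3781 = 12859
15–64: 3432 + 3929 + 2950 + 4817 + 4344 + 3023 + 3107 + 4759 + 4528 + 4726 = 39615
65+: 3504
Youth dependency ratio = 12859 / 39615 × 100 = 32.5
Old-age dependency ratio = 3504 / 39615 × 100 = 8.8
Total dependency ratio = (12859 + 3504) / 39615 × 100 = 16363 / 39615 × 100 = 41.3

Youth dependency ratio: 32.5
Old-age dependency ratio: 8.8
Total dependency ratio: 41.3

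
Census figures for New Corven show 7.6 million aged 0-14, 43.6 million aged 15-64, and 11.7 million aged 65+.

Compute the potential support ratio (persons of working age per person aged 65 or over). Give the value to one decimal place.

Potential support ratio: 3.7

Potential support ratio = 43.6 / 11.7 = 3.7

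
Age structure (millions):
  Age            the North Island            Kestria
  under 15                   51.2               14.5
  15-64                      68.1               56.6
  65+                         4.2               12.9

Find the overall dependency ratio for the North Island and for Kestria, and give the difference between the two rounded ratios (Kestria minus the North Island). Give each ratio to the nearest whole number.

the North Island: (51.2 + 4.2) / 68.1 × 100 = 55.4 / 68.1 × 100 = 81
Kestria: (14.5 + 12.9) / 56.6 × 100 = 27.4 / 56.6 × 100 = 48

the North Island: 81
Kestria: 48
Difference: -33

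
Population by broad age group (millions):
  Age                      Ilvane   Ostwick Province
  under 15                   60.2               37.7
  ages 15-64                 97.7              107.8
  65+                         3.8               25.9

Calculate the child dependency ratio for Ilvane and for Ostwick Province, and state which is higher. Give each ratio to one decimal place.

Ilvane: 60.2 / 97.7 × 100 = 61.6
Ostwick Province: 37.7 / 107.8 × 100 = 35.0

Ilvane: 61.6
Ostwick Province: 35.0
Higher: Ilvane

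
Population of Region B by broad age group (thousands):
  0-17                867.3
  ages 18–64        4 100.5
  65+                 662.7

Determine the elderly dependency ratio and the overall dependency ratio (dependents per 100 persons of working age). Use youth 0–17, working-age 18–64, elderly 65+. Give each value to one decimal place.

Old-age dependency ratio: 16.2
Total dependency ratio: 37.3

Old-age dependency ratio = 662.7 / 4 100.5 × 100 = 16.2
Total dependency ratio = (867.3 + 662.7) / 4 100.5 × 100 = 1 530.0 / 4 100.5 × 100 = 37.3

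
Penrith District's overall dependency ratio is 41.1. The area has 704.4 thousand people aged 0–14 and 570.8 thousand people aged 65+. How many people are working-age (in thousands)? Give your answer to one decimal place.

Working-age: 3102.7

Total dependency ratio = (youth + elderly) / working-age × 100
41.1 = (704.4 + 570.8) / W × 100
⇒ 3102.7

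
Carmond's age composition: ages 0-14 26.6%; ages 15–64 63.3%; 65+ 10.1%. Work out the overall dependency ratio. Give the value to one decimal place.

Total dependency ratio = (26.6 + 10.1) / 63.3 × 100 = 36.7 / 63.3 × 100 = 58.0

Total dependency ratio: 58.0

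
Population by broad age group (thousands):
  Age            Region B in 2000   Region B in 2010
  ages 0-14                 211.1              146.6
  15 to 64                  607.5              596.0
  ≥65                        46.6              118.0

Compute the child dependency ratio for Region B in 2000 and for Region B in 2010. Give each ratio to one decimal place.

Region B in 2000: 211.1 / 607.5 × 100 = 34.7
Region B in 2010: 146.6 / 596.0 × 100 = 24.6

Region B in 2000: 34.7
Region B in 2010: 24.6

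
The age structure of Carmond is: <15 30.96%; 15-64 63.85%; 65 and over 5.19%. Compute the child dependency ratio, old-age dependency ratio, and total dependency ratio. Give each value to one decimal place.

Youth dependency ratio = 30.96 / 63.85 × 100 = 48.5
Old-age dependency ratio = 5.19 / 63.85 × 100 = 8.1
Total dependency ratio = (30.96 + 5.19) / 63.85 × 100 = 36.15 / 63.85 × 100 = 56.6

Youth dependency ratio: 48.5
Old-age dependency ratio: 8.1
Total dependency ratio: 56.6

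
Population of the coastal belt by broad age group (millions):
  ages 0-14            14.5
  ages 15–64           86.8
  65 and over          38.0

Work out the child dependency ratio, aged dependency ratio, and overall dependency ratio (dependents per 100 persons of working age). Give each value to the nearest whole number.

Youth dependency ratio = 14.5 / 86.8 × 100 = 17
Old-age dependency ratio = 38.0 / 86.8 × 100 = 44
Total dependency ratio = (14.5 + 38.0) / 86.8 × 100 = 52.5 / 86.8 × 100 = 60

Youth dependency ratio: 17
Old-age dependency ratio: 44
Total dependency ratio: 60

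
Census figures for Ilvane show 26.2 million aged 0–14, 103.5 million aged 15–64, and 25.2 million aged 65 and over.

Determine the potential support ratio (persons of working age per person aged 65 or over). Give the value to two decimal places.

Potential support ratio: 4.11

Potential support ratio = 103.5 / 25.2 = 4.11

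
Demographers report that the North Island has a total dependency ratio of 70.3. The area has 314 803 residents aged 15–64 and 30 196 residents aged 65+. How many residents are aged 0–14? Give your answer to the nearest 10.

Aged 0–14: 191 110

Total dependency ratio = (youth + elderly) / working-age × 100
70.3 = (Y + 30 196) / 314 803 × 100
⇒ 191 110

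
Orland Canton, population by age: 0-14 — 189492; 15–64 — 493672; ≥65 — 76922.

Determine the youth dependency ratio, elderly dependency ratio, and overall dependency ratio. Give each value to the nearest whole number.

Youth dependency ratio = 189492 / 493672 × 100 = 38
Old-age dependency ratio = 76922 / 493672 × 100 = 16
Total dependency ratio = (189492 + 76922) / 493672 × 100 = 266414 / 493672 × 100 = 54

Youth dependency ratio: 38
Old-age dependency ratio: 16
Total dependency ratio: 54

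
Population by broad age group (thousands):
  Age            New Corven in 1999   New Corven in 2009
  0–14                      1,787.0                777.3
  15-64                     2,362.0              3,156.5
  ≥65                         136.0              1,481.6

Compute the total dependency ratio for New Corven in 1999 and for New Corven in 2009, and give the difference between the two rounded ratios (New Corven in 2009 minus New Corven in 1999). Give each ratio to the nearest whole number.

New Corven in 1999: 81
New Corven in 2009: 72
Difference: -9

New Corven in 1999: (1,787.0 + 136.0) / 2,362.0 × 100 = 1,923.0 / 2,362.0 × 100 = 81
New Corven in 2009: (777.3 + 1,481.6) / 3,156.5 × 100 = 2,258.9 / 3,156.5 × 100 = 72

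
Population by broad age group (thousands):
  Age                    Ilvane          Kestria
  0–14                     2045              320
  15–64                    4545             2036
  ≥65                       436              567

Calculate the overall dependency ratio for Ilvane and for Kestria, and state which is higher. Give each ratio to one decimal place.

Ilvane: 54.6
Kestria: 43.6
Higher: Ilvane

Ilvane: (2045 + 436) / 4545 × 100 = 2481 / 4545 × 100 = 54.6
Kestria: (320 + 567) / 2036 × 100 = 887 / 2036 × 100 = 43.6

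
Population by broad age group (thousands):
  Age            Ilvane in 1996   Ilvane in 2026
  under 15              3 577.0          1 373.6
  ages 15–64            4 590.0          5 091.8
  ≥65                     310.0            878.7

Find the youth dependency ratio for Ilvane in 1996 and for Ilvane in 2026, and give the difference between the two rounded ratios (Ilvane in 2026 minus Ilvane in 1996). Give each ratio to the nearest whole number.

Ilvane in 1996: 78
Ilvane in 2026: 27
Difference: -51

Ilvane in 1996: 3 577.0 / 4 590.0 × 100 = 78
Ilvane in 2026: 1 373.6 / 5 091.8 × 100 = 27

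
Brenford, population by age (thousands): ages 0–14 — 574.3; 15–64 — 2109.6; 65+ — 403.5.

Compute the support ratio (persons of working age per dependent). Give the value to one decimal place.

Support ratio = 2109.6 / (574.3 + 403.5) = 2109.6 / 977.8 = 2.2

Support ratio: 2.2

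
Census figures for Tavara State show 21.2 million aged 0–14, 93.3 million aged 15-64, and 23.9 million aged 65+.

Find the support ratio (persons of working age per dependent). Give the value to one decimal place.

Support ratio: 2.1

Support ratio = 93.3 / (21.2 + 23.9) = 93.3 / 45.1 = 2.1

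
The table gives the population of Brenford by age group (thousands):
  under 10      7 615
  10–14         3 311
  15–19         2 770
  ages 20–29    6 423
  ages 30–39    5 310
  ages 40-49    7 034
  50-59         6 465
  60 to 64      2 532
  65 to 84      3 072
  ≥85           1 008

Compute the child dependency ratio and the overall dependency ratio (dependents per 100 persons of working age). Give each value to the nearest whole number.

0–14: 7 615 + 3 311 = 10 926
15–64: 2 770 + 6 423 + 5 310 + 7 034 + 6 465 + 2 532 = 30 534
65+: 3 072 + 1 008 = 4 080
Youth dependency ratio = 10 926 / 30 534 × 100 = 36
Total dependency ratio = (10 926 + 4 080) / 30 534 × 100 = 15 006 / 30 534 × 100 = 49

Youth dependency ratio: 36
Total dependency ratio: 49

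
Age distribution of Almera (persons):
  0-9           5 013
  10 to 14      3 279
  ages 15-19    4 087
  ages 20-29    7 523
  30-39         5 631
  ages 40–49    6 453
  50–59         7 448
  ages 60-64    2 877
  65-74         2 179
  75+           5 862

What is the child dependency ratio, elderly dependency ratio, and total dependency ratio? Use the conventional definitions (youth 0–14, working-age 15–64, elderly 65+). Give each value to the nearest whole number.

Youth dependency ratio: 24
Old-age dependency ratio: 24
Total dependency ratio: 48

0–14: 5 013 + 3 279 = 8 292
15–64: 4 087 + 7 523 + 5 631 + 6 453 + 7 448 + 2 877 = 34 019
65+: 2 179 + 5 862 = 8 041
Youth dependency ratio = 8 292 / 34 019 × 100 = 24
Old-age dependency ratio = 8 041 / 34 019 × 100 = 24
Total dependency ratio = (8 292 + 8 041) / 34 019 × 100 = 16 333 / 34 019 × 100 = 48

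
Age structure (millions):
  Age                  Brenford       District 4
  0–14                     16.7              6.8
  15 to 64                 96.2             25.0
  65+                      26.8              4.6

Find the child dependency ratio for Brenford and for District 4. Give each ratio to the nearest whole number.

Brenford: 17
District 4: 27

Brenford: 16.7 / 96.2 × 100 = 17
District 4: 6.8 / 25.0 × 100 = 27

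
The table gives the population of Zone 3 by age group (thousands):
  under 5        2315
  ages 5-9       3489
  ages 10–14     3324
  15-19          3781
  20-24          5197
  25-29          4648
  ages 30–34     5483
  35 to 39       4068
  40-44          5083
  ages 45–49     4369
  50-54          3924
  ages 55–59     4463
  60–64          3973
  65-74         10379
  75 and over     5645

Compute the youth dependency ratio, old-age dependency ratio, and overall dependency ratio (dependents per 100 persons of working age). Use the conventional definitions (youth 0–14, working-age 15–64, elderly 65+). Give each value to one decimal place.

0–14: 2315 + 3489 + 3324 = 9128
15–64: 3781 + 5197 + 4648 + 5483 + 4068 + 5083 + 4369 + 3924 + 4463 + 3973 = 44989
65+: 10379 + 5645 = 16024
Youth dependency ratio = 9128 / 44989 × 100 = 20.3
Old-age dependency ratio = 16024 / 44989 × 100 = 35.6
Total dependency ratio = (9128 + 16024) / 44989 × 100 = 25152 / 44989 × 100 = 55.9

Youth dependency ratio: 20.3
Old-age dependency ratio: 35.6
Total dependency ratio: 55.9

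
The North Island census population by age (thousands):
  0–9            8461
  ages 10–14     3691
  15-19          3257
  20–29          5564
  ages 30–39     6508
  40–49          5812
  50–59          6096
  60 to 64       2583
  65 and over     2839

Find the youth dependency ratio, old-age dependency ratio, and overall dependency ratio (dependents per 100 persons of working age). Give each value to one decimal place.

Youth dependency ratio: 40.8
Old-age dependency ratio: 9.5
Total dependency ratio: 50.3

0–14: 8461 + 3691 = 12152
15–64: 3257 + 5564 + 6508 + 5812 + 6096 + 2583 = 29820
65+: 2839
Youth dependency ratio = 12152 / 29820 × 100 = 40.8
Old-age dependency ratio = 2839 / 29820 × 100 = 9.5
Total dependency ratio = (12152 + 2839) / 29820 × 100 = 14991 / 29820 × 100 = 50.3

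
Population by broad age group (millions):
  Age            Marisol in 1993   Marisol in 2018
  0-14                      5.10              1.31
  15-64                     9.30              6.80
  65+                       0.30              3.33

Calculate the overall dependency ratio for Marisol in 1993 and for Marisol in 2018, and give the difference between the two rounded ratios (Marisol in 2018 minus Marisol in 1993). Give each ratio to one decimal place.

Marisol in 1993: 58.1
Marisol in 2018: 68.2
Difference: +10.1

Marisol in 1993: (5.10 + 0.30) / 9.30 × 100 = 5.40 / 9.30 × 100 = 58.1
Marisol in 2018: (1.31 + 3.33) / 6.80 × 100 = 4.64 / 6.80 × 100 = 68.2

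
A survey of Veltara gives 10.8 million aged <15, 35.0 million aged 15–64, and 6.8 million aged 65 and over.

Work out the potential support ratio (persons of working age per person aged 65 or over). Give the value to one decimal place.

Potential support ratio = 35.0 / 6.8 = 5.1

Potential support ratio: 5.1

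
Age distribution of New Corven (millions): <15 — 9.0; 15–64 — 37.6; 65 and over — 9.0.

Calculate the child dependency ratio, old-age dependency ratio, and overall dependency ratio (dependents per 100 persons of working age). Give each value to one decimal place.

Youth dependency ratio = 9.0 / 37.6 × 100 = 23.9
Old-age dependency ratio = 9.0 / 37.6 × 100 = 23.9
Total dependency ratio = (9.0 + 9.0) / 37.6 × 100 = 18.0 / 37.6 × 100 = 47.9

Youth dependency ratio: 23.9
Old-age dependency ratio: 23.9
Total dependency ratio: 47.9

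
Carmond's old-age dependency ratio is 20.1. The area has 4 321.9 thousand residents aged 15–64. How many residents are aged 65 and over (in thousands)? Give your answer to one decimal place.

Aged 65 and over: 868.7

Old-age dependency ratio = elderly / working-age × 100
20.1 = E / 4 321.9 × 100
⇒ 868.7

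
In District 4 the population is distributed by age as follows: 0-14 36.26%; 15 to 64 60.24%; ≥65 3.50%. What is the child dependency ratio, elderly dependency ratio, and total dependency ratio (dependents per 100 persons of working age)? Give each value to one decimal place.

Youth dependency ratio = 36.26 / 60.24 × 100 = 60.2
Old-age dependency ratio = 3.50 / 60.24 × 100 = 5.8
Total dependency ratio = (36.26 + 3.50) / 60.24 × 100 = 39.76 / 60.24 × 100 = 66.0

Youth dependency ratio: 60.2
Old-age dependency ratio: 5.8
Total dependency ratio: 66.0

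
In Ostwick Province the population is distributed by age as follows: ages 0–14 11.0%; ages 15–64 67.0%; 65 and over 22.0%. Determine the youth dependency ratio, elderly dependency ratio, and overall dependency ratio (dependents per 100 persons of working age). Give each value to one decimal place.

Youth dependency ratio = 11.0 / 67.0 × 100 = 16.4
Old-age dependency ratio = 22.0 / 67.0 × 100 = 32.8
Total dependency ratio = (11.0 + 22.0) / 67.0 × 100 = 33.0 / 67.0 × 100 = 49.3

Youth dependency ratio: 16.4
Old-age dependency ratio: 32.8
Total dependency ratio: 49.3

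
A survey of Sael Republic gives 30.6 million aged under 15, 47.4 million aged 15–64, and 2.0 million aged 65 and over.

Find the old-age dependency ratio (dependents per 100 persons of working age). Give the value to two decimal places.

Old-age dependency ratio: 4.22

Old-age dependency ratio = 2.0 / 47.4 × 100 = 4.22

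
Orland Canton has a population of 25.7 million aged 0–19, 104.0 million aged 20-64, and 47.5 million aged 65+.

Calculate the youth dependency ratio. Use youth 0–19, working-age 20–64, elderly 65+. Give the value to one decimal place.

Youth dependency ratio = 25.7 / 104.0 × 100 = 24.7

Youth dependency ratio: 24.7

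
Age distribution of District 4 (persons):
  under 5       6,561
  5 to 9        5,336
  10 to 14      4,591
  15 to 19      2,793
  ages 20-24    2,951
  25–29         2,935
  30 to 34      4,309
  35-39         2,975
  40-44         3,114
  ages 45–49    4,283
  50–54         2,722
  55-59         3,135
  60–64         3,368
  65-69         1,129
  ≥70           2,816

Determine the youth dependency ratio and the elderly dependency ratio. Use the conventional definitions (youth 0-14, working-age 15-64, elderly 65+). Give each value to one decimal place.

Youth dependency ratio: 50.6
Old-age dependency ratio: 12.1

0–14: 6,561 + 5,336 + 4,591 = 16,488
15–64: 2,793 + 2,951 + 2,935 + 4,309 + 2,975 + 3,114 + 4,283 + 2,722 + 3,135 + 3,368 = 32,585
65+: 1,129 + 2,816 = 3,945
Youth dependency ratio = 16,488 / 32,585 × 100 = 50.6
Old-age dependency ratio = 3,945 / 32,585 × 100 = 12.1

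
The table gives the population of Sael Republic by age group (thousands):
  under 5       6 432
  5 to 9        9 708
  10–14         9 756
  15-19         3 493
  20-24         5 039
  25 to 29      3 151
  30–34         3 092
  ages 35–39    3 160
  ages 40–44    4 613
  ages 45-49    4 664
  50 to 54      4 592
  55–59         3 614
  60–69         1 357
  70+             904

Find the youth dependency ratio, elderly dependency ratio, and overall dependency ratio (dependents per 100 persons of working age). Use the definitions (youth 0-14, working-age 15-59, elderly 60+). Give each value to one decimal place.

0–14: 6 432 + 9 708 + 9 756 = 25 896
15–59: 3 493 + 5 039 + 3 151 + 3 092 + 3 160 + 4 613 + 4 664 + 4 592 + 3 614 = 35 418
60+: 1 357 + 904 = 2 261
Youth dependency ratio = 25 896 / 35 418 × 100 = 73.1
Old-age dependency ratio = 2 261 / 35 418 × 100 = 6.4
Total dependency ratio = (25 896 + 2 261) / 35 418 × 100 = 28 157 / 35 418 × 100 = 79.5

Youth dependency ratio: 73.1
Old-age dependency ratio: 6.4
Total dependency ratio: 79.5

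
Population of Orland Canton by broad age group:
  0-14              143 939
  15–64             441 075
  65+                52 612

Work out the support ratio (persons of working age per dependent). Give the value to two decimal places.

Support ratio: 2.24

Support ratio = 441 075 / (143 939 + 52 612) = 441 075 / 196 551 = 2.24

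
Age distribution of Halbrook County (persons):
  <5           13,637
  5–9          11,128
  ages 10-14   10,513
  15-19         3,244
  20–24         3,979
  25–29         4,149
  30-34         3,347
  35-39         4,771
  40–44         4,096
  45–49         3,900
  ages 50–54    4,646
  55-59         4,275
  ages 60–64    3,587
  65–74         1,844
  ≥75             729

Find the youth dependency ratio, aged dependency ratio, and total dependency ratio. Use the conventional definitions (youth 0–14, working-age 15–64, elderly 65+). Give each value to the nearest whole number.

0–14: 13,637 + 11,128 + 10,513 = 35,278
15–64: 3,244 + 3,979 + 4,149 + 3,347 + 4,771 + 4,096 + 3,900 + 4,646 + 4,275 + 3,587 = 39,994
65+: 1,844 + 729 = 2,573
Youth dependency ratio = 35,278 / 39,994 × 100 = 88
Old-age dependency ratio = 2,573 / 39,994 × 100 = 6
Total dependency ratio = (35,278 + 2,573) / 39,994 × 100 = 37,851 / 39,994 × 100 = 95

Youth dependency ratio: 88
Old-age dependency ratio: 6
Total dependency ratio: 95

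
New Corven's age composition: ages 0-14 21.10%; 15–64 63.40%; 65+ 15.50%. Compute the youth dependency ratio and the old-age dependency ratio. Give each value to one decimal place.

Youth dependency ratio = 21.10 / 63.40 × 100 = 33.3
Old-age dependency ratio = 15.50 / 63.40 × 100 = 24.4

Youth dependency ratio: 33.3
Old-age dependency ratio: 24.4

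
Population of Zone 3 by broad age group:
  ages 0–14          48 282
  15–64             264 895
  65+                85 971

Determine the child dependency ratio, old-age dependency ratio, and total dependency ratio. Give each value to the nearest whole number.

Youth dependency ratio: 18
Old-age dependency ratio: 32
Total dependency ratio: 51

Youth dependency ratio = 48 282 / 264 895 × 100 = 18
Old-age dependency ratio = 85 971 / 264 895 × 100 = 32
Total dependency ratio = (48 282 + 85 971) / 264 895 × 100 = 134 253 / 264 895 × 100 = 51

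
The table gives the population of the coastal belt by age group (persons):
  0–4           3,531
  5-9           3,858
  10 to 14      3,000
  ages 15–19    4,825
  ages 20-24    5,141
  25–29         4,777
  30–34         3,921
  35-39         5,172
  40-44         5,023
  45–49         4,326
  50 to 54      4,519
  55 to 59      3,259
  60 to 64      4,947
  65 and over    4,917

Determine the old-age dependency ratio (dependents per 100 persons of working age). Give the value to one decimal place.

Old-age dependency ratio: 10.7

0–14: 3,531 + 3,858 + 3,000 = 10,389
15–64: 4,825 + 5,141 + 4,777 + 3,921 + 5,172 + 5,023 + 4,326 + 4,519 + 3,259 + 4,947 = 45,910
65+: 4,917
Old-age dependency ratio = 4,917 / 45,910 × 100 = 10.7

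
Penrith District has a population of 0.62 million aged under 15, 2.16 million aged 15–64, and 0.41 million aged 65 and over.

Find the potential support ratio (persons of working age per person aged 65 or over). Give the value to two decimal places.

Potential support ratio = 2.16 / 0.41 = 5.27

Potential support ratio: 5.27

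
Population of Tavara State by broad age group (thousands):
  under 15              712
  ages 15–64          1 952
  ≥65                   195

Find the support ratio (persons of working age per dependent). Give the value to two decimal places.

Support ratio = 1 952 / (712 + 195) = 1 952 / 907 = 2.15

Support ratio: 2.15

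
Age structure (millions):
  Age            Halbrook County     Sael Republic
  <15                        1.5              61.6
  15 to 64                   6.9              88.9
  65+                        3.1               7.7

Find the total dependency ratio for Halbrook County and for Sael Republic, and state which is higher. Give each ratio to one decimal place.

Halbrook County: 66.7
Sael Republic: 78.0
Higher: Sael Republic

Halbrook County: (1.5 + 3.1) / 6.9 × 100 = 4.6 / 6.9 × 100 = 66.7
Sael Republic: (61.6 + 7.7) / 88.9 × 100 = 69.3 / 88.9 × 100 = 78.0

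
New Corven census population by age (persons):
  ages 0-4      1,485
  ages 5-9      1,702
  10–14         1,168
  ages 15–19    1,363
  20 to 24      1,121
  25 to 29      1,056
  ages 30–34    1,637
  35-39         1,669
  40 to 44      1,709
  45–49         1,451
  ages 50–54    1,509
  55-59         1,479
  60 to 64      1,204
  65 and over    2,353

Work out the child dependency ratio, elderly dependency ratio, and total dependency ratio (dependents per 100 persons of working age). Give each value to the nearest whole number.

0–14: 1,485 + 1,702 + 1,168 = 4,355
15–64: 1,363 + 1,121 + 1,056 + 1,637 + 1,669 + 1,709 + 1,451 + 1,509 + 1,479 + 1,204 = 14,198
65+: 2,353
Youth dependency ratio = 4,355 / 14,198 × 100 = 31
Old-age dependency ratio = 2,353 / 14,198 × 100 = 17
Total dependency ratio = (4,355 + 2,353) / 14,198 × 100 = 6,708 / 14,198 × 100 = 47

Youth dependency ratio: 31
Old-age dependency ratio: 17
Total dependency ratio: 47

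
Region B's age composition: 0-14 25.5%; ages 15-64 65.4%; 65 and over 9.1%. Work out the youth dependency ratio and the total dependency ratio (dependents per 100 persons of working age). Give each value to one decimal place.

Youth dependency ratio = 25.5 / 65.4 × 100 = 39.0
Total dependency ratio = (25.5 + 9.1) / 65.4 × 100 = 34.6 / 65.4 × 100 = 52.9

Youth dependency ratio: 39.0
Total dependency ratio: 52.9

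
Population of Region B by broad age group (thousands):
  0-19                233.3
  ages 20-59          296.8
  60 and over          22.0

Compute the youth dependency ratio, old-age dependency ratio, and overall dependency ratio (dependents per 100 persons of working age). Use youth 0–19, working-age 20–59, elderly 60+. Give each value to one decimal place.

Youth dependency ratio: 78.6
Old-age dependency ratio: 7.4
Total dependency ratio: 86.0

Youth dependency ratio = 233.3 / 296.8 × 100 = 78.6
Old-age dependency ratio = 22.0 / 296.8 × 100 = 7.4
Total dependency ratio = (233.3 + 22.0) / 296.8 × 100 = 255.3 / 296.8 × 100 = 86.0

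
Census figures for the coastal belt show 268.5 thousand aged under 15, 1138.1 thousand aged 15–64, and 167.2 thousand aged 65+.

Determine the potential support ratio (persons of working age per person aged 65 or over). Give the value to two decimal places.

Potential support ratio = 1138.1 / 167.2 = 6.81

Potential support ratio: 6.81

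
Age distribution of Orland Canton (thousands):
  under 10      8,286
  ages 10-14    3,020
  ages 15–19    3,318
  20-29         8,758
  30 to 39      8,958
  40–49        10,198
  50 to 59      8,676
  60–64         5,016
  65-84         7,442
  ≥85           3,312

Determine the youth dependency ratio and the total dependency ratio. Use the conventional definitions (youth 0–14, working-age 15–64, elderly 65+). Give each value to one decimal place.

Youth dependency ratio: 25.2
Total dependency ratio: 49.1

0–14: 8,286 + 3,020 = 11,306
15–64: 3,318 + 8,758 + 8,958 + 10,198 + 8,676 + 5,016 = 44,924
65+: 7,442 + 3,312 = 10,754
Youth dependency ratio = 11,306 / 44,924 × 100 = 25.2
Total dependency ratio = (11,306 + 10,754) / 44,924 × 100 = 22,060 / 44,924 × 100 = 49.1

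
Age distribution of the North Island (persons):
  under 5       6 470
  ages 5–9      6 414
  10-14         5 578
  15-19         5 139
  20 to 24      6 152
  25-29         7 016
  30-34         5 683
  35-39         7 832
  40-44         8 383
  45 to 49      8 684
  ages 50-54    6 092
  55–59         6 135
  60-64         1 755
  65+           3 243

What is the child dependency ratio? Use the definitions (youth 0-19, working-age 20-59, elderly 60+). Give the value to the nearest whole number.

0–19: 6 470 + 6 414 + 5 578 + 5 139 = 23 601
20–59: 6 152 + 7 016 + 5 683 + 7 832 + 8 383 + 8 684 + 6 092 + 6 135 = 55 977
60+: 1 755 + 3 243 = 4 998
Youth dependency ratio = 23 601 / 55 977 × 100 = 42

Youth dependency ratio: 42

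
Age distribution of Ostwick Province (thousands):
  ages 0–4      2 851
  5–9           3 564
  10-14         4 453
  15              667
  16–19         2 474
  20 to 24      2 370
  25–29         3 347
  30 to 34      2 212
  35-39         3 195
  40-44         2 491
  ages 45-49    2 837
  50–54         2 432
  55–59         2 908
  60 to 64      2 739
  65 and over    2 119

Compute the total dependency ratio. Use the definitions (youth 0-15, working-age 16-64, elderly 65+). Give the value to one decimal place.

0–15: 2 851 + 3 564 + 4 453 + 667 = 11 535
16–64: 2 474 + 2 370 + 3 347 + 2 212 + 3 195 + 2 491 + 2 837 + 2 432 + 2 908 + 2 739 = 27 005
65+: 2 119
Total dependency ratio = (11 535 + 2 119) / 27 005 × 100 = 13 654 / 27 005 × 100 = 50.6

Total dependency ratio: 50.6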